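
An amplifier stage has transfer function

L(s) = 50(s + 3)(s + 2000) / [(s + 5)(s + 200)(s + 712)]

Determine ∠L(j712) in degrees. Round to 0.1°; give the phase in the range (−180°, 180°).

-99.6°

At s = jω = j712:
zero (s+3): 3 + j712 → |·| = √(3²+712²) = √506953 ≈ 712.01, ∠ = arctan(712/3) ≈ 89.76°
zero (s+2000): 2000 + j712 → |·| = √(2000²+712²) = √4506944 ≈ 2123, ∠ = arctan(712/2000) ≈ 19.60°
pole (s+5): 5 + j712 → |·| = √(5²+712²) = √506969 ≈ 712.02, ∠ = arctan(712/5) ≈ 89.60°
pole (s+200): 200 + j712 → |·| = √(200²+712²) = √546944 ≈ 739.56, ∠ = arctan(712/200) ≈ 74.31°
pole (s+712): 712 + j712 → |·| = √(712²+712²) = √1013888 ≈ 1006.9, ∠ = arctan(712/712) ≈ 45.00°
∠L = 109.36° − 208.91° = -99.55°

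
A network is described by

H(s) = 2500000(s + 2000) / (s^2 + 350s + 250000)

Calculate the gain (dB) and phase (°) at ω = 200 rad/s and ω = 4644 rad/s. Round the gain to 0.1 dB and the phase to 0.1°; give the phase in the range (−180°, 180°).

At s = jω = j200:
zero (s+2000): 2000 + j200 → |·| = √(2000²+200²) = √4040000 ≈ 2010, ∠ = arctan(200/2000) ≈ 5.71°
quadratic: (j200)² + 350·j200 + 250000 = 210000 + j70000 → |·| ≈ 2.2136e+05, ∠ ≈ 18.43°
|H| = 2500000 · 2010 / 2.2136e+05 ≈ 22701
Gain = 20 log₁₀(22701) ≈ 87.12 dB
∠H = 5.71° − 18.43° = -12.72°

At s = jω = j4644:
zero (s+2000): 2000 + j4644 → |·| = √(2000²+4644²) = √25566736 ≈ 5056.4, ∠ = arctan(4644/2000) ≈ 66.70°
quadratic: (j4644)² + 350·j4644 + 250000 = -21316736 + j1625400 → |·| ≈ 2.1379e+07, ∠ ≈ 175.64°
|H| = 2500000 · 5056.4 / 2.1379e+07 ≈ 591.28
Gain = 20 log₁₀(591.28) ≈ 55.44 dB
∠H = 66.70° − 175.64° = -108.94°

ω = 200: 87.1 dB, -12.7°; ω = 4644: 55.4 dB, -108.9°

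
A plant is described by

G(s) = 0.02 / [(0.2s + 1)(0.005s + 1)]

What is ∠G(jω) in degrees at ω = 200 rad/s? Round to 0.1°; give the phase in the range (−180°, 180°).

At ω = 200 rad/s:
pole (1 + j200·0.2) = 1 + j40 → |·| ≈ 40.012, ∠ ≈ 88.57°
pole (1 + j200·0.005) = 1 + j1 → |·| ≈ 1.4142, ∠ ≈ 45.00°
∠G = (0°) − (88.57° + 45.00°) = -133.57°

-133.6°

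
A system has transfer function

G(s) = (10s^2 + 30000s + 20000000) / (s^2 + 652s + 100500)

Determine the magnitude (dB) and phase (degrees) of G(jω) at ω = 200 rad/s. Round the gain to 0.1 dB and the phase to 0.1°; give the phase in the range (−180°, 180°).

Substitute s = j200:
Numerator: 10(j200)^2 + 30000(j200) + 20000000 = 19600000 + j6000000
Denominator: (j200)^2 + 652(j200) + 100500 = 60500 + j130400
|N| = √(19600000² + 6000000²) ≈ 2.0498e+07, ∠N ≈ 17.02°
|D| = √(60500² + 130400²) ≈ 1.4375e+05, ∠D ≈ 65.11°
|G| = 2.0498e+07 / 1.4375e+05 ≈ 142.59
Gain = 20 log₁₀(142.59) ≈ 43.08 dB
∠G = 17.02° − 65.11° = -48.09°

43.1 dB, -48.1°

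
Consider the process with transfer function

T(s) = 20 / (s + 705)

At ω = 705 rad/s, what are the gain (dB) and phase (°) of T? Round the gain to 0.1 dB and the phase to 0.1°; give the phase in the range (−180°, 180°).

-34.0 dB, -45.0°

At s = jω = j705:
pole (s+705): 705 + j705 → |·| = √(705²+705²) = √994050 ≈ 997.02, ∠ = arctan(705/705) ≈ 45.00°
|T| = 20 / 997.02 ≈ 0.02006
Gain = 20 log₁₀(0.02006) ≈ -33.95 dB
∠T = 0.00° − 45.00° = -45.00°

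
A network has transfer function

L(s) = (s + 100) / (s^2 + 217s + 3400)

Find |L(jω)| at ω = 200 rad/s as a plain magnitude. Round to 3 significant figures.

Substitute s = j200:
Numerator: (j200) + 100 = 100 + j200
Denominator: (j200)^2 + 217(j200) + 3400 = -36600 + j43400
|N| = √(100² + 200²) ≈ 223.61, ∠N ≈ 63.43°
|D| = √(36600² + 43400²) ≈ 56773, ∠D ≈ 130.14°
|L| = 223.61 / 56773 ≈ 0.0039387

0.00394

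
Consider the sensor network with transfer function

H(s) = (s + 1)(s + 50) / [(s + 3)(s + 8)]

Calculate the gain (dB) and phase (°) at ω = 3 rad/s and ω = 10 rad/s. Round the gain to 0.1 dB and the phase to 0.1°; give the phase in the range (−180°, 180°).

ω = 3: 12.8 dB, 9.4°; ω = 10: 11.7 dB, -29.0°

At s = jω = j3:
zero (s+1): 1 + j3 → |·| = √(1²+3²) = √10 ≈ 3.1623, ∠ = arctan(3/1) ≈ 71.57°
zero (s+50): 50 + j3 → |·| = √(50²+3²) = √2509 ≈ 50.09, ∠ = arctan(3/50) ≈ 3.43°
pole (s+3): 3 + j3 → |·| = √(3²+3²) = √18 ≈ 4.2426, ∠ = arctan(3/3) ≈ 45.00°
pole (s+8): 8 + j3 → |·| = √(8²+3²) = √73 ≈ 8.544, ∠ = arctan(3/8) ≈ 20.56°
|H| = 1 · 158.4 / 36.249 ≈ 4.3698
Gain = 20 log₁₀(4.3698) ≈ 12.81 dB
∠H = 75.00° − 65.56° = 9.44°

At s = jω = j10:
zero (s+1): 1 + j10 → |·| = √(1²+10²) = √101 ≈ 10.05, ∠ = arctan(10/1) ≈ 84.29°
zero (s+50): 50 + j10 → |·| = √(50²+10²) = √2600 ≈ 50.99, ∠ = arctan(10/50) ≈ 11.31°
pole (s+3): 3 + j10 → |·| = √(3²+10²) = √109 ≈ 10.44, ∠ = arctan(10/3) ≈ 73.30°
pole (s+8): 8 + j10 → |·| = √(8²+10²) = √164 ≈ 12.806, ∠ = arctan(10/8) ≈ 51.34°
|H| = 1 · 512.45 / 133.69 ≈ 3.8331
Gain = 20 log₁₀(3.8331) ≈ 11.67 dB
∠H = 95.60° − 124.64° = -29.04°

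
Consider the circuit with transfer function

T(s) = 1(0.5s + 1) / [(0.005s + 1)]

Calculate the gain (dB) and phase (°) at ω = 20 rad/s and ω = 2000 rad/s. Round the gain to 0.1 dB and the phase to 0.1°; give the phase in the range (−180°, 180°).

At ω = 20 rad/s:
zero (1 + j20·0.5) = 1 + j10 → |·| ≈ 10.05, ∠ ≈ 84.29°
pole (1 + j20·0.005) = 1 + j0.1 → |·| ≈ 1.005, ∠ ≈ 5.71°
|T| = 1 · 10.05 / (1.005) ≈ 10
Gain = 20 log₁₀(10) ≈ 20.00 dB
∠T = (84.29°) − (5.71°) = 78.58°

At ω = 2000 rad/s:
zero (1 + j2000·0.5) = 1 + j1000 → |·| ≈ 1000, ∠ ≈ 89.94°
pole (1 + j2000·0.005) = 1 + j10 → |·| ≈ 10.05, ∠ ≈ 84.29°
|T| = 1 · 1000 / (10.05) ≈ 99.502
Gain = 20 log₁₀(99.502) ≈ 39.96 dB
∠T = (89.94°) − (84.29°) = 5.65°

ω = 20: 20.0 dB, 78.6°; ω = 2000: 40.0 dB, 5.7°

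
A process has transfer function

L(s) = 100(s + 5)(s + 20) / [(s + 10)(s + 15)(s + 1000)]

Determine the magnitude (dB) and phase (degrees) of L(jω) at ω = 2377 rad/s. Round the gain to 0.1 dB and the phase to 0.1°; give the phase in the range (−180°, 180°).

-28.2 dB, -67.2°

At s = jω = j2377:
zero (s+5): 5 + j2377 → |·| = √(5²+2377²) = √5650154 ≈ 2377, ∠ = arctan(2377/5) ≈ 89.88°
zero (s+20): 20 + j2377 → |·| = √(20²+2377²) = √5650529 ≈ 2377.1, ∠ = arctan(2377/20) ≈ 89.52°
pole (s+10): 10 + j2377 → |·| = √(10²+2377²) = √5650229 ≈ 2377, ∠ = arctan(2377/10) ≈ 89.76°
pole (s+15): 15 + j2377 → |·| = √(15²+2377²) = √5650354 ≈ 2377, ∠ = arctan(2377/15) ≈ 89.64°
pole (s+1000): 1000 + j2377 → |·| = √(1000²+2377²) = √6650129 ≈ 2578.8, ∠ = arctan(2377/1000) ≈ 67.18°
|L| = 100 · 5.6504e+06 / 1.4571e+10 ≈ 0.038778
Gain = 20 log₁₀(0.038778) ≈ -28.23 dB
∠L = 179.40° − 246.58° = -67.18°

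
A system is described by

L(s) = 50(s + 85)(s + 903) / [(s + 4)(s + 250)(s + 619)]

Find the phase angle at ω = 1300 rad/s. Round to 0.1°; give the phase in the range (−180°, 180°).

-92.0°

At s = jω = j1300:
zero (s+85): 85 + j1300 → |·| = √(85²+1300²) = √1697225 ≈ 1302.8, ∠ = arctan(1300/85) ≈ 86.26°
zero (s+903): 903 + j1300 → |·| = √(903²+1300²) = √2505409 ≈ 1582.8, ∠ = arctan(1300/903) ≈ 55.22°
pole (s+4): 4 + j1300 → |·| = √(4²+1300²) = √1690016 ≈ 1300, ∠ = arctan(1300/4) ≈ 89.82°
pole (s+250): 250 + j1300 → |·| = √(250²+1300²) = √1752500 ≈ 1323.8, ∠ = arctan(1300/250) ≈ 79.11°
pole (s+619): 619 + j1300 → |·| = √(619²+1300²) = √2073161 ≈ 1439.8, ∠ = arctan(1300/619) ≈ 64.54°
∠L = 141.48° − 233.47° = -91.99°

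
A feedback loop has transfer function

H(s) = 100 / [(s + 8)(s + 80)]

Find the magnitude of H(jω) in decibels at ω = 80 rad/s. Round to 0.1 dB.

At s = jω = j80:
pole (s+8): 8 + j80 → |·| = √(8²+80²) = √6464 ≈ 80.399, ∠ = arctan(80/8) ≈ 84.29°
pole (s+80): 80 + j80 → |·| = √(80²+80²) = √12800 ≈ 113.14, ∠ = arctan(80/80) ≈ 45.00°
|H| = 100 / 9096.3 ≈ 0.010993
Gain = 20 log₁₀(0.010993) ≈ -39.18 dB

-39.2 dB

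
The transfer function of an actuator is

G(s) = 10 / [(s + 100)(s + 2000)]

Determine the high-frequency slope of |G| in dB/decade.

-40 dB/decade

Each pole contributes −20 dB/decade at high frequency; each zero contributes +20 dB/decade.
Net: 0 zero(s) − 2 pole(s) → -40 dB/decade.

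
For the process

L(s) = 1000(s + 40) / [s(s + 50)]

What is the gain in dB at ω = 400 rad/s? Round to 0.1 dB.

7.9 dB

At s = jω = j400:
zero (s+40): 40 + j400 → |·| = √(40²+400²) = √161600 ≈ 402, ∠ = arctan(400/40) ≈ 84.29°
pole (s+50): 50 + j400 → |·| = √(50²+400²) = √162500 ≈ 403.11, ∠ = arctan(400/50) ≈ 82.87°
pole at origin: |s| = 400, ∠ = 90.00° (in denominator)
|L| = 1000 · 402 / 1.6124e+05 ≈ 2.4932
Gain = 20 log₁₀(2.4932) ≈ 7.94 dB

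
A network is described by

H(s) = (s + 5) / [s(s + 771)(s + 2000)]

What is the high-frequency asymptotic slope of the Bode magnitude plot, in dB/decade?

Each pole contributes −20 dB/decade at high frequency; each zero contributes +20 dB/decade.
Net: 1 zero(s) − 3 pole(s) → -40 dB/decade.

-40 dB/decade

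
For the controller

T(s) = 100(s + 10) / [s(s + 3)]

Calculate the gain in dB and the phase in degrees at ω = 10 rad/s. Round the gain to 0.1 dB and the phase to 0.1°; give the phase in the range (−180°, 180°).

22.6 dB, -118.3°

At s = jω = j10:
zero (s+10): 10 + j10 → |·| = √(10²+10²) = √200 ≈ 14.142, ∠ = arctan(10/10) ≈ 45.00°
pole (s+3): 3 + j10 → |·| = √(3²+10²) = √109 ≈ 10.44, ∠ = arctan(10/3) ≈ 73.30°
pole at origin: |s| = 10, ∠ = 90.00° (in denominator)
|T| = 100 · 14.142 / 104.4 ≈ 13.546
Gain = 20 log₁₀(13.546) ≈ 22.64 dB
∠T = 45.00° − 163.30° = -118.30°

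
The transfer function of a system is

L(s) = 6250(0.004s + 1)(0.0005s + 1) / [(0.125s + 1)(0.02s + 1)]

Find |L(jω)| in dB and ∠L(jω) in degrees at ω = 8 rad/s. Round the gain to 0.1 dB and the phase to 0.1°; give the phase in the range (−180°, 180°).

At ω = 8 rad/s:
zero (1 + j8·0.004) = 1 + j0.032 → |·| ≈ 1.0005, ∠ ≈ 1.83°
zero (1 + j8·0.0005) = 1 + j0.004 → |·| ≈ 1, ∠ ≈ 0.23°
pole (1 + j8·0.125) = 1 + j1 → |·| ≈ 1.4142, ∠ ≈ 45.00°
pole (1 + j8·0.02) = 1 + j0.16 → |·| ≈ 1.0127, ∠ ≈ 9.09°
|L| = 6250 · 1.0005 · 1 / (1.4142 · 1.0127) ≈ 4366.2
Gain = 20 log₁₀(4366.2) ≈ 72.80 dB
∠L = (1.83° + 0.23°) − (45.00° + 9.09°) = -52.03°

72.8 dB, -52.0°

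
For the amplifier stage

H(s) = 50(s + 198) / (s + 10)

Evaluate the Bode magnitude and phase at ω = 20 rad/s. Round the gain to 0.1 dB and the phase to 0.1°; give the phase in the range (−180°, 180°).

At s = jω = j20:
zero (s+198): 198 + j20 → |·| = √(198²+20²) = √39604 ≈ 199.01, ∠ = arctan(20/198) ≈ 5.77°
pole (s+10): 10 + j20 → |·| = √(10²+20²) = √500 ≈ 22.361, ∠ = arctan(20/10) ≈ 63.43°
|H| = 50 · 199.01 / 22.361 ≈ 444.99
Gain = 20 log₁₀(444.99) ≈ 52.97 dB
∠H = 5.77° − 63.43° = -57.66°

53.0 dB, -57.7°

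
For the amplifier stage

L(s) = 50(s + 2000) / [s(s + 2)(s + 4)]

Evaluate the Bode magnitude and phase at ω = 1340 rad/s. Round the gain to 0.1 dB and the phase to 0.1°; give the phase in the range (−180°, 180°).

-86.0 dB, 124.1°

At s = jω = j1340:
zero (s+2000): 2000 + j1340 → |·| = √(2000²+1340²) = √5795600 ≈ 2407.4, ∠ = arctan(1340/2000) ≈ 33.82°
pole (s+2): 2 + j1340 → |·| = √(2²+1340²) = √1795604 ≈ 1340, ∠ = arctan(1340/2) ≈ 89.91°
pole (s+4): 4 + j1340 → |·| = √(4²+1340²) = √1795616 ≈ 1340, ∠ = arctan(1340/4) ≈ 89.83°
pole at origin: |s| = 1340, ∠ = 90.00° (in denominator)
|L| = 50 · 2407.4 / 2.4061e+09 ≈ 5.0027e-05
Gain = 20 log₁₀(5.0027e-05) ≈ -86.02 dB
∠L = 33.82° − 269.74° = -235.92° ≡ 124.08° (principal value)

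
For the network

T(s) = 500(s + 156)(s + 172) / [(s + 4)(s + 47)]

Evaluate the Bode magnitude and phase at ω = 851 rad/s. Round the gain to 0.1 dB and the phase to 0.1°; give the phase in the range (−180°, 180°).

At s = jω = j851:
zero (s+156): 156 + j851 → |·| = √(156²+851²) = √748537 ≈ 865.18, ∠ = arctan(851/156) ≈ 79.61°
zero (s+172): 172 + j851 → |·| = √(172²+851²) = √753785 ≈ 868.21, ∠ = arctan(851/172) ≈ 78.57°
pole (s+4): 4 + j851 → |·| = √(4²+851²) = √724217 ≈ 851.01, ∠ = arctan(851/4) ≈ 89.73°
pole (s+47): 47 + j851 → |·| = √(47²+851²) = √726410 ≈ 852.3, ∠ = arctan(851/47) ≈ 86.84°
|T| = 500 · 7.5116e+05 / 7.2532e+05 ≈ 517.81
Gain = 20 log₁₀(517.81) ≈ 54.28 dB
∠T = 158.18° − 176.57° = -18.39°

54.3 dB, -18.4°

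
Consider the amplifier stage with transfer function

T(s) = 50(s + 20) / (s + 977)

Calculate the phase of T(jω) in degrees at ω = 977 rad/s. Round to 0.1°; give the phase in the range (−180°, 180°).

43.8°

At s = jω = j977:
zero (s+20): 20 + j977 → |·| = √(20²+977²) = √954929 ≈ 977.2, ∠ = arctan(977/20) ≈ 88.83°
pole (s+977): 977 + j977 → |·| = √(977²+977²) = √1909058 ≈ 1381.7, ∠ = arctan(977/977) ≈ 45.00°
∠T = 88.83° − 45.00° = 43.83°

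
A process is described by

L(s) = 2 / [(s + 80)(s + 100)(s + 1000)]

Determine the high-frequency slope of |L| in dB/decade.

-60 dB/decade

Each pole contributes −20 dB/decade at high frequency; each zero contributes +20 dB/decade.
Net: 0 zero(s) − 3 pole(s) → -60 dB/decade.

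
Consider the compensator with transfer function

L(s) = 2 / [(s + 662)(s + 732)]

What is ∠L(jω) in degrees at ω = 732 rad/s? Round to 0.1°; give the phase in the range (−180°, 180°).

At s = jω = j732:
pole (s+662): 662 + j732 → |·| = √(662²+732²) = √974068 ≈ 986.95, ∠ = arctan(732/662) ≈ 47.87°
pole (s+732): 732 + j732 → |·| = √(732²+732²) = √1071648 ≈ 1035.2, ∠ = arctan(732/732) ≈ 45.00°
∠L = 0.00° − 92.87° = -92.87°

-92.9°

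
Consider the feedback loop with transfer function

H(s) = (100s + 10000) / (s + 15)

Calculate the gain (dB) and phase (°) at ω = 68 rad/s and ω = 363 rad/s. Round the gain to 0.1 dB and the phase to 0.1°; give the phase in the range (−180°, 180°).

ω = 68: 44.8 dB, -43.3°; ω = 363: 40.3 dB, -13.0°

Substitute s = j68:
Numerator: 100(j68) + 10000 = 10000 + j6800
Denominator: (j68) + 15 = 15 + j68
|N| = √(10000² + 6800²) ≈ 12093, ∠N ≈ 34.22°
|D| = √(15² + 68²) ≈ 69.635, ∠D ≈ 77.56°
|H| = 12093 / 69.635 ≈ 173.66
Gain = 20 log₁₀(173.66) ≈ 44.79 dB
∠H = 34.22° − 77.56° = -43.34°

Substitute s = j363:
Numerator: 100(j363) + 10000 = 10000 + j36300
Denominator: (j363) + 15 = 15 + j363
|N| = √(10000² + 36300²) ≈ 37652, ∠N ≈ 74.60°
|D| = √(15² + 363²) ≈ 363.31, ∠D ≈ 87.63°
|H| = 37652 / 363.31 ≈ 103.64
Gain = 20 log₁₀(103.64) ≈ 40.31 dB
∠H = 74.60° − 87.63° = -13.03°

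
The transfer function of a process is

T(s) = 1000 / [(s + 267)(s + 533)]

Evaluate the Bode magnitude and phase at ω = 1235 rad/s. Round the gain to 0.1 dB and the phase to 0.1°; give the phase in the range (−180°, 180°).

At s = jω = j1235:
pole (s+267): 267 + j1235 → |·| = √(267²+1235²) = √1596514 ≈ 1263.5, ∠ = arctan(1235/267) ≈ 77.80°
pole (s+533): 533 + j1235 → |·| = √(533²+1235²) = √1809314 ≈ 1345.1, ∠ = arctan(1235/533) ≈ 66.66°
|T| = 1000 / 1.6995e+06 ≈ 0.00058841
Gain = 20 log₁₀(0.00058841) ≈ -64.61 dB
∠T = 0.00° − 144.46° = -144.46°

-64.6 dB, -144.5°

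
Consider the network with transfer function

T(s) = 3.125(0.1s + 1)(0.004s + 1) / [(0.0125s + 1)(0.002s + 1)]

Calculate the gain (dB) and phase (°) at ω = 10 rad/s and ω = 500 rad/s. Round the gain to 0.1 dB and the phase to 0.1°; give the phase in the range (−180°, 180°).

ω = 10: 12.8 dB, 39.0°; ω = 500: 31.8 dB, 26.4°

At ω = 10 rad/s:
zero (1 + j10·0.1) = 1 + j1 → |·| ≈ 1.4142, ∠ ≈ 45.00°
zero (1 + j10·0.004) = 1 + j0.04 → |·| ≈ 1.0008, ∠ ≈ 2.29°
pole (1 + j10·0.0125) = 1 + j0.125 → |·| ≈ 1.0078, ∠ ≈ 7.13°
pole (1 + j10·0.002) = 1 + j0.02 → |·| ≈ 1.0002, ∠ ≈ 1.15°
|T| = 3.125 · 1.4142 · 1.0008 / (1.0078 · 1.0002) ≈ 4.3878
Gain = 20 log₁₀(4.3878) ≈ 12.84 dB
∠T = (45.00° + 2.29°) − (7.13° + 1.15°) = 39.01°

At ω = 500 rad/s:
zero (1 + j500·0.1) = 1 + j50 → |·| ≈ 50.01, ∠ ≈ 88.85°
zero (1 + j500·0.004) = 1 + j2 → |·| ≈ 2.2361, ∠ ≈ 63.43°
pole (1 + j500·0.0125) = 1 + j6.25 → |·| ≈ 6.3295, ∠ ≈ 80.91°
pole (1 + j500·0.002) = 1 + j1 → |·| ≈ 1.4142, ∠ ≈ 45.00°
|T| = 3.125 · 50.01 · 2.2361 / (6.3295 · 1.4142) ≈ 39.041
Gain = 20 log₁₀(39.041) ≈ 31.83 dB
∠T = (88.85° + 63.43°) − (80.91° + 45.00°) = 26.37°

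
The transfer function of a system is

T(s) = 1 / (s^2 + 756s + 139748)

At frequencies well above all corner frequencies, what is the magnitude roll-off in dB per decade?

-40 dB/decade

Each pole contributes −20 dB/decade at high frequency; each zero contributes +20 dB/decade.
Net: 0 zero(s) − 2 pole(s) → -40 dB/decade.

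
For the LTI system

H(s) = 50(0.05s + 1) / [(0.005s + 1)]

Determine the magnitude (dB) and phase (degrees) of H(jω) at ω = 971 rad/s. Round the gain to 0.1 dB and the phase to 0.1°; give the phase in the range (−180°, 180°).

53.8 dB, 10.5°

At ω = 971 rad/s:
zero (1 + j971·0.05) = 1 + j48.55 → |·| ≈ 48.56, ∠ ≈ 88.82°
pole (1 + j971·0.005) = 1 + j4.855 → |·| ≈ 4.9569, ∠ ≈ 78.36°
|H| = 50 · 48.56 / (4.9569) ≈ 489.82
Gain = 20 log₁₀(489.82) ≈ 53.80 dB
∠H = (88.82°) − (78.36°) = 10.46°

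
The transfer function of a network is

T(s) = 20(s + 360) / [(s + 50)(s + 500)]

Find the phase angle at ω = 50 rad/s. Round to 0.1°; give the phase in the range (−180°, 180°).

-42.8°

At s = jω = j50:
zero (s+360): 360 + j50 → |·| = √(360²+50²) = √132100 ≈ 363.46, ∠ = arctan(50/360) ≈ 7.91°
pole (s+50): 50 + j50 → |·| = √(50²+50²) = √5000 ≈ 70.711, ∠ = arctan(50/50) ≈ 45.00°
pole (s+500): 500 + j50 → |·| = √(500²+50²) = √252500 ≈ 502.49, ∠ = arctan(50/500) ≈ 5.71°
∠T = 7.91° − 50.71° = -42.80°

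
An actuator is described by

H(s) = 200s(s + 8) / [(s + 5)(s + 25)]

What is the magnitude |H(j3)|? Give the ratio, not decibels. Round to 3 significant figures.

At s = jω = j3:
zero (s+8): 8 + j3 → |·| = √(8²+3²) = √73 ≈ 8.544, ∠ = arctan(3/8) ≈ 20.56°
zero at origin: s = j3 → |·| = 3, ∠ = 90.00°
pole (s+5): 5 + j3 → |·| = √(5²+3²) = √34 ≈ 5.831, ∠ = arctan(3/5) ≈ 30.96°
pole (s+25): 25 + j3 → |·| = √(25²+3²) = √634 ≈ 25.179, ∠ = arctan(3/25) ≈ 6.84°
|H| = 200 · 25.632 / 146.82 ≈ 34.916

34.9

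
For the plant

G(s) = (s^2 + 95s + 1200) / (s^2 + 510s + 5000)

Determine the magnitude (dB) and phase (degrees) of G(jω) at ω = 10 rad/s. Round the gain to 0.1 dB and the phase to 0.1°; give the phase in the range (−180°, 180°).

Substitute s = j10:
Numerator: (j10)^2 + 95(j10) + 1200 = 1100 + j950
Denominator: (j10)^2 + 510(j10) + 5000 = 4900 + j5100
|N| = √(1100² + 950²) ≈ 1453.4, ∠N ≈ 40.82°
|D| = √(4900² + 5100²) ≈ 7072.5, ∠D ≈ 46.15°
|G| = 1453.4 / 7072.5 ≈ 0.2055
Gain = 20 log₁₀(0.2055) ≈ -13.74 dB
∠G = 40.82° − 46.15° = -5.33°

-13.7 dB, -5.3°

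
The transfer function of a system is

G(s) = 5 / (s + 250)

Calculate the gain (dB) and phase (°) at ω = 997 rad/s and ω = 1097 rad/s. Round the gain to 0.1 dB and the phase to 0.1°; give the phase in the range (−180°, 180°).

At s = jω = j997:
pole (s+250): 250 + j997 → |·| = √(250²+997²) = √1056509 ≈ 1027.9, ∠ = arctan(997/250) ≈ 75.92°
|G| = 5 / 1027.9 ≈ 0.0048643
Gain = 20 log₁₀(0.0048643) ≈ -46.26 dB
∠G = 0.00° − 75.92° = -75.92°

At s = jω = j1097:
pole (s+250): 250 + j1097 → |·| = √(250²+1097²) = √1265909 ≈ 1125.1, ∠ = arctan(1097/250) ≈ 77.16°
|G| = 5 / 1125.1 ≈ 0.004444
Gain = 20 log₁₀(0.004444) ≈ -47.04 dB
∠G = 0.00° − 77.16° = -77.16°

ω = 997: -46.3 dB, -75.9°; ω = 1097: -47.0 dB, -77.2°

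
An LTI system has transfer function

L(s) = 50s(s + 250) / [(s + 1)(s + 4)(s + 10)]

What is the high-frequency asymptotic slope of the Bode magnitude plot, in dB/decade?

-20 dB/decade

Each pole contributes −20 dB/decade at high frequency; each zero contributes +20 dB/decade.
Net: 2 zero(s) − 3 pole(s) → -20 dB/decade.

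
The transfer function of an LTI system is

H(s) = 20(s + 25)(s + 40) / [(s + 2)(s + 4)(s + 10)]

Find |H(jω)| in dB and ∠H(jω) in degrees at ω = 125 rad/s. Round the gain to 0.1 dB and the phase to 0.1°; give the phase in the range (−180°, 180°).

At s = jω = j125:
zero (s+25): 25 + j125 → |·| = √(25²+125²) = √16250 ≈ 127.48, ∠ = arctan(125/25) ≈ 78.69°
zero (s+40): 40 + j125 → |·| = √(40²+125²) = √17225 ≈ 131.24, ∠ = arctan(125/40) ≈ 72.26°
pole (s+2): 2 + j125 → |·| = √(2²+125²) = √15629 ≈ 125.02, ∠ = arctan(125/2) ≈ 89.08°
pole (s+4): 4 + j125 → |·| = √(4²+125²) = √15641 ≈ 125.06, ∠ = arctan(125/4) ≈ 88.17°
pole (s+10): 10 + j125 → |·| = √(10²+125²) = √15725 ≈ 125.4, ∠ = arctan(125/10) ≈ 85.43°
|H| = 20 · 16730 / 1.9606e+06 ≈ 0.17066
Gain = 20 log₁₀(0.17066) ≈ -15.36 dB
∠H = 150.95° − 262.68° = -111.73°

-15.4 dB, -111.7°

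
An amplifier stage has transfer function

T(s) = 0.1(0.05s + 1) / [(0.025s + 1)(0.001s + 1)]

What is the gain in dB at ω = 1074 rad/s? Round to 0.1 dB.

At ω = 1074 rad/s:
zero (1 + j1074·0.05) = 1 + j53.7 → |·| ≈ 53.709, ∠ ≈ 88.93°
pole (1 + j1074·0.025) = 1 + j26.85 → |·| ≈ 26.869, ∠ ≈ 87.87°
pole (1 + j1074·0.001) = 1 + j1.074 → |·| ≈ 1.4675, ∠ ≈ 47.04°
|T| = 0.1 · 53.709 / (26.869 · 1.4675) ≈ 0.13621
Gain = 20 log₁₀(0.13621) ≈ -17.32 dB

-17.3 dB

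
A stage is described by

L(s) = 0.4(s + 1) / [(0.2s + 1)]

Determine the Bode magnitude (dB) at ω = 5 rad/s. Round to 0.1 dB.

At ω = 5 rad/s:
zero (1 + j5·1) = 1 + j5 → |·| ≈ 5.099, ∠ ≈ 78.69°
pole (1 + j5·0.2) = 1 + j1 → |·| ≈ 1.4142, ∠ ≈ 45.00°
|L| = 0.4 · 5.099 / (1.4142) ≈ 1.4422
Gain = 20 log₁₀(1.4422) ≈ 3.18 dB

3.2 dB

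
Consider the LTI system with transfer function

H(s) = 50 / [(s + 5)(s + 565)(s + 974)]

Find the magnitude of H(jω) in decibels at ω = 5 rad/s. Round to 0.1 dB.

At s = jω = j5:
pole (s+5): 5 + j5 → |·| = √(5²+5²) = √50 ≈ 7.0711, ∠ = arctan(5/5) ≈ 45.00°
pole (s+565): 565 + j5 → |·| = √(565²+5²) = √319250 ≈ 565.02, ∠ = arctan(5/565) ≈ 0.51°
pole (s+974): 974 + j5 → |·| = √(974²+5²) = √948701 ≈ 974.01, ∠ = arctan(5/974) ≈ 0.29°
|H| = 50 / 3.8915e+06 ≈ 1.2849e-05
Gain = 20 log₁₀(1.2849e-05) ≈ -97.82 dB

-97.8 dB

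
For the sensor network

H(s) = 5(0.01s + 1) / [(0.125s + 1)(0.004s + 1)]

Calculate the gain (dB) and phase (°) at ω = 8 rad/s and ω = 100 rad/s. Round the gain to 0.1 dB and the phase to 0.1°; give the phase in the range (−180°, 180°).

ω = 8: 11.0 dB, -42.3°; ω = 100: -5.6 dB, -62.2°

At ω = 8 rad/s:
zero (1 + j8·0.01) = 1 + j0.08 → |·| ≈ 1.0032, ∠ ≈ 4.57°
pole (1 + j8·0.125) = 1 + j1 → |·| ≈ 1.4142, ∠ ≈ 45.00°
pole (1 + j8·0.004) = 1 + j0.032 → |·| ≈ 1.0005, ∠ ≈ 1.83°
|H| = 5 · 1.0032 / (1.4142 · 1.0005) ≈ 3.5451
Gain = 20 log₁₀(3.5451) ≈ 10.99 dB
∠H = (4.57°) − (45.00° + 1.83°) = -42.26°

At ω = 100 rad/s:
zero (1 + j100·0.01) = 1 + j1 → |·| ≈ 1.4142, ∠ ≈ 45.00°
pole (1 + j100·0.125) = 1 + j12.5 → |·| ≈ 12.54, ∠ ≈ 85.43°
pole (1 + j100·0.004) = 1 + j0.4 → |·| ≈ 1.077, ∠ ≈ 21.80°
|H| = 5 · 1.4142 / (12.54 · 1.077) ≈ 0.52356
Gain = 20 log₁₀(0.52356) ≈ -5.62 dB
∠H = (45.00°) − (85.43° + 21.80°) = -62.23°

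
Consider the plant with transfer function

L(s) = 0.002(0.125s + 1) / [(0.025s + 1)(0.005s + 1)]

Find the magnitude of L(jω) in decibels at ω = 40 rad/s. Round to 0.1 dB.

-43.0 dB

At ω = 40 rad/s:
zero (1 + j40·0.125) = 1 + j5 → |·| ≈ 5.099, ∠ ≈ 78.69°
pole (1 + j40·0.025) = 1 + j1 → |·| ≈ 1.4142, ∠ ≈ 45.00°
pole (1 + j40·0.005) = 1 + j0.2 → |·| ≈ 1.0198, ∠ ≈ 11.31°
|L| = 0.002 · 5.099 / (1.4142 · 1.0198) ≈ 0.0070711
Gain = 20 log₁₀(0.0070711) ≈ -43.01 dB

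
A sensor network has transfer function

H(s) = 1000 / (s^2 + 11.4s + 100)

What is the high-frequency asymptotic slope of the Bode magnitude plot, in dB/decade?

Each pole contributes −20 dB/decade at high frequency; each zero contributes +20 dB/decade.
Net: 0 zero(s) − 2 pole(s) → -40 dB/decade.

-40 dB/decade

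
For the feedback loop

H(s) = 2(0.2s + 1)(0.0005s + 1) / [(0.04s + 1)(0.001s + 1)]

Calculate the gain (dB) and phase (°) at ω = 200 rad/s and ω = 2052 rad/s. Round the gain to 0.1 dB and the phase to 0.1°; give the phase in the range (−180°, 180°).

At ω = 200 rad/s:
zero (1 + j200·0.2) = 1 + j40 → |·| ≈ 40.012, ∠ ≈ 88.57°
zero (1 + j200·0.0005) = 1 + j0.1 → |·| ≈ 1.005, ∠ ≈ 5.71°
pole (1 + j200·0.04) = 1 + j8 → |·| ≈ 8.0623, ∠ ≈ 82.87°
pole (1 + j200·0.001) = 1 + j0.2 → |·| ≈ 1.0198, ∠ ≈ 11.31°
|H| = 2 · 40.012 · 1.005 / (8.0623 · 1.0198) ≈ 9.7817
Gain = 20 log₁₀(9.7817) ≈ 19.81 dB
∠H = (88.57° + 5.71°) − (82.87° + 11.31°) = 0.10°

At ω = 2052 rad/s:
zero (1 + j2052·0.2) = 1 + j410.4 → |·| ≈ 410.4, ∠ ≈ 89.86°
zero (1 + j2052·0.0005) = 1 + j1.026 → |·| ≈ 1.4327, ∠ ≈ 45.74°
pole (1 + j2052·0.04) = 1 + j82.08 → |·| ≈ 82.086, ∠ ≈ 89.30°
pole (1 + j2052·0.001) = 1 + j2.052 → |·| ≈ 2.2827, ∠ ≈ 64.02°
|H| = 2 · 410.4 · 1.4327 / (82.086 · 2.2827) ≈ 6.2759
Gain = 20 log₁₀(6.2759) ≈ 15.95 dB
∠H = (89.86° + 45.74°) − (89.30° + 64.02°) = -17.72°

ω = 200: 19.8 dB, 0.1°; ω = 2052: 16.0 dB, -17.7°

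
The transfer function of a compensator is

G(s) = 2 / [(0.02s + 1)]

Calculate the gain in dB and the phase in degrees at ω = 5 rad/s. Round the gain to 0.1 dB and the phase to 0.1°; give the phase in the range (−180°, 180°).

At ω = 5 rad/s:
pole (1 + j5·0.02) = 1 + j0.1 → |·| ≈ 1.005, ∠ ≈ 5.71°
|G| = 2 · 1 / (1.005) ≈ 1.99
Gain = 20 log₁₀(1.99) ≈ 5.98 dB
∠G = (0°) − (5.71°) = -5.71°

6.0 dB, -5.7°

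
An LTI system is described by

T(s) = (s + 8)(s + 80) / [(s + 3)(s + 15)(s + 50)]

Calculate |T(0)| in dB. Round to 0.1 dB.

-10.9 dB

T(0) = 1·8·80 / (3·15·50) ≈ 0.28444
20 log₁₀(0.28444) ≈ -10.92 dB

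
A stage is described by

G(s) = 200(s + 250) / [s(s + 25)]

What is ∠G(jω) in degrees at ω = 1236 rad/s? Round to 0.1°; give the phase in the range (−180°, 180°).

At s = jω = j1236:
zero (s+250): 250 + j1236 → |·| = √(250²+1236²) = √1590196 ≈ 1261, ∠ = arctan(1236/250) ≈ 78.57°
pole (s+25): 25 + j1236 → |·| = √(25²+1236²) = √1528321 ≈ 1236.3, ∠ = arctan(1236/25) ≈ 88.84°
pole at origin: |s| = 1236, ∠ = 90.00° (in denominator)
∠G = 78.57° − 178.84° = -100.27°

-100.3°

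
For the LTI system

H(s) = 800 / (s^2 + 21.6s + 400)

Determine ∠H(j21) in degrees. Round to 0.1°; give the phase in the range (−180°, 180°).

At s = jω = j21:
quadratic: (j21)² + 21.6·j21 + 400 = -41 + j453.6 → |·| ≈ 455.45, ∠ ≈ 95.16°
∠H = 0.00° − 95.16° = -95.16°

-95.2°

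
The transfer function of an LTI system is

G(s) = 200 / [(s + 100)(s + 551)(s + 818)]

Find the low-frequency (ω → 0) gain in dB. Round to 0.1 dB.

-107.1 dB

G(0) = 200 / (100·551·818) ≈ 4.4374e-06
20 log₁₀(4.4374e-06) ≈ -107.06 dB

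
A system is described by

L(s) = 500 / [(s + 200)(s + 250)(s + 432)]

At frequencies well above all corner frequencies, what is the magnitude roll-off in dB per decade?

Each pole contributes −20 dB/decade at high frequency; each zero contributes +20 dB/decade.
Net: 0 zero(s) − 3 pole(s) → -60 dB/decade.

-60 dB/decade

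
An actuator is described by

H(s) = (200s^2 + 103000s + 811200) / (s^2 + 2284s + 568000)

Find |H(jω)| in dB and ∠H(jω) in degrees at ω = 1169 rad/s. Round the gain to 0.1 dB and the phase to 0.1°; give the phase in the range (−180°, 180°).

40.6 dB, 49.5°

Substitute s = j1169:
Numerator: 200(j1169)^2 + 103000(j1169) + 811200 = -272501000 + j120407000
Denominator: (j1169)^2 + 2284(j1169) + 568000 = -798561 + j2669996
|N| = √(272501000² + 120407000²) ≈ 2.9792e+08, ∠N ≈ 156.16°
|D| = √(798561² + 2669996²) ≈ 2.7869e+06, ∠D ≈ 106.65°
|H| = 2.9792e+08 / 2.7869e+06 ≈ 106.9
Gain = 20 log₁₀(106.9) ≈ 40.58 dB
∠H = 156.16° − 106.65° = 49.51°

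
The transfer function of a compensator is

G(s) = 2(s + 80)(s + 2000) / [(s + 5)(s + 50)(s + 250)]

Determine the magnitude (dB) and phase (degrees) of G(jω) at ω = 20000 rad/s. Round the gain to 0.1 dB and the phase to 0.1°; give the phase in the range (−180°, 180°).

At s = jω = j20000:
zero (s+80): 80 + j20000 → |·| = √(80²+20000²) = √400006400 ≈ 20000, ∠ = arctan(20000/80) ≈ 89.77°
zero (s+2000): 2000 + j20000 → |·| = √(2000²+20000²) = √404000000 ≈ 20100, ∠ = arctan(20000/2000) ≈ 84.29°
pole (s+5): 5 + j20000 → |·| = √(5²+20000²) = √400000025 ≈ 20000, ∠ = arctan(20000/5) ≈ 89.99°
pole (s+50): 50 + j20000 → |·| = √(50²+20000²) = √400002500 ≈ 20000, ∠ = arctan(20000/50) ≈ 89.86°
pole (s+250): 250 + j20000 → |·| = √(250²+20000²) = √400062500 ≈ 20002, ∠ = arctan(20000/250) ≈ 89.28°
|G| = 2 · 4.02e+08 / 8.0008e+12 ≈ 0.00010049
Gain = 20 log₁₀(0.00010049) ≈ -79.96 dB
∠G = 174.06° − 269.13° = -95.07°

-80.0 dB, -95.1°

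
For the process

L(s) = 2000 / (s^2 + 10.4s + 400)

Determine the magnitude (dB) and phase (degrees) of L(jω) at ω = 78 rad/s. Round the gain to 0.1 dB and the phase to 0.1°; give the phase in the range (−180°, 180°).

-9.2 dB, -171.9°

At s = jω = j78:
quadratic: (j78)² + 10.4·j78 + 400 = -5684 + j811.2 → |·| ≈ 5741.6, ∠ ≈ 171.88°
|L| = 2000 / 5741.6 ≈ 0.34833
Gain = 20 log₁₀(0.34833) ≈ -9.16 dB
∠L = 0.00° − 171.88° = -171.88°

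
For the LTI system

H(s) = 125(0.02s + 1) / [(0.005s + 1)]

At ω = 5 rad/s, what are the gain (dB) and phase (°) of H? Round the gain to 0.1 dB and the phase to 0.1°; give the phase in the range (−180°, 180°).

42.0 dB, 4.3°

At ω = 5 rad/s:
zero (1 + j5·0.02) = 1 + j0.1 → |·| ≈ 1.005, ∠ ≈ 5.71°
pole (1 + j5·0.005) = 1 + j0.025 → |·| ≈ 1.0003, ∠ ≈ 1.43°
|H| = 125 · 1.005 / (1.0003) ≈ 125.59
Gain = 20 log₁₀(125.59) ≈ 41.98 dB
∠H = (5.71°) − (1.43°) = 4.28°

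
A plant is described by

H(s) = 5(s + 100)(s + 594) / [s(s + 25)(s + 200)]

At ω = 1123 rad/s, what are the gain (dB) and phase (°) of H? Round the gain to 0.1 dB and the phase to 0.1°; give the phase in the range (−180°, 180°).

-46.1 dB, -111.6°

At s = jω = j1123:
zero (s+100): 100 + j1123 → |·| = √(100²+1123²) = √1271129 ≈ 1127.4, ∠ = arctan(1123/100) ≈ 84.91°
zero (s+594): 594 + j1123 → |·| = √(594²+1123²) = √1613965 ≈ 1270.4, ∠ = arctan(1123/594) ≈ 62.12°
pole (s+25): 25 + j1123 → |·| = √(25²+1123²) = √1261754 ≈ 1123.3, ∠ = arctan(1123/25) ≈ 88.72°
pole (s+200): 200 + j1123 → |·| = √(200²+1123²) = √1301129 ≈ 1140.7, ∠ = arctan(1123/200) ≈ 79.90°
pole at origin: |s| = 1123, ∠ = 90.00° (in denominator)
|H| = 5 · 1.4322e+06 / 1.439e+09 ≈ 0.0049764
Gain = 20 log₁₀(0.0049764) ≈ -46.06 dB
∠H = 147.03° − 258.62° = -111.59°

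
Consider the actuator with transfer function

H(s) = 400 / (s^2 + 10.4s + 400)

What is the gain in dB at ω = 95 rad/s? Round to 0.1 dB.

At s = jω = j95:
quadratic: (j95)² + 10.4·j95 + 400 = -8625 + j988 → |·| ≈ 8681.4, ∠ ≈ 173.47°
|H| = 400 / 8681.4 ≈ 0.046076
Gain = 20 log₁₀(0.046076) ≈ -26.73 dB

-26.7 dB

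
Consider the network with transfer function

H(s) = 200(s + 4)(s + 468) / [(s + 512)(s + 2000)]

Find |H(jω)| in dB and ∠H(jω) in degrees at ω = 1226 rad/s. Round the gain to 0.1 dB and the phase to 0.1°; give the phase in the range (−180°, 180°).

40.3 dB, 60.1°

At s = jω = j1226:
zero (s+4): 4 + j1226 → |·| = √(4²+1226²) = √1503092 ≈ 1226, ∠ = arctan(1226/4) ≈ 89.81°
zero (s+468): 468 + j1226 → |·| = √(468²+1226²) = √1722100 ≈ 1312.3, ∠ = arctan(1226/468) ≈ 69.11°
pole (s+512): 512 + j1226 → |·| = √(512²+1226²) = √1765220 ≈ 1328.6, ∠ = arctan(1226/512) ≈ 67.33°
pole (s+2000): 2000 + j1226 → |·| = √(2000²+1226²) = √5503076 ≈ 2345.9, ∠ = arctan(1226/2000) ≈ 31.51°
|H| = 200 · 1.6089e+06 / 3.1168e+06 ≈ 103.24
Gain = 20 log₁₀(103.24) ≈ 40.28 dB
∠H = 158.92° − 98.84° = 60.08°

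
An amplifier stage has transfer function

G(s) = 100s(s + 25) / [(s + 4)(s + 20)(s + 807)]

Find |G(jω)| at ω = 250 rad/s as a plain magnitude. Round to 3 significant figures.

At s = jω = j250:
zero (s+25): 25 + j250 → |·| = √(25²+250²) = √63125 ≈ 251.25, ∠ = arctan(250/25) ≈ 84.29°
zero at origin: s = j250 → |·| = 250, ∠ = 90.00°
pole (s+4): 4 + j250 → |·| = √(4²+250²) = √62516 ≈ 250.03, ∠ = arctan(250/4) ≈ 89.08°
pole (s+20): 20 + j250 → |·| = √(20²+250²) = √62900 ≈ 250.8, ∠ = arctan(250/20) ≈ 85.43°
pole (s+807): 807 + j250 → |·| = √(807²+250²) = √713749 ≈ 844.84, ∠ = arctan(250/807) ≈ 17.21°
|G| = 100 · 62812 / 5.2978e+07 ≈ 0.11856

0.119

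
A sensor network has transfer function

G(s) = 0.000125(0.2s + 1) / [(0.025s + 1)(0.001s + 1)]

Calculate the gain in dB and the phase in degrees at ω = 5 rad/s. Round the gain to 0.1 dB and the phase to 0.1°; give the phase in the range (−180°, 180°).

-75.1 dB, 37.6°

At ω = 5 rad/s:
zero (1 + j5·0.2) = 1 + j1 → |·| ≈ 1.4142, ∠ ≈ 45.00°
pole (1 + j5·0.025) = 1 + j0.125 → |·| ≈ 1.0078, ∠ ≈ 7.13°
pole (1 + j5·0.001) = 1 + j0.005 → |·| ≈ 1, ∠ ≈ 0.29°
|G| = 0.000125 · 1.4142 / (1.0078 · 1) ≈ 0.00017541
Gain = 20 log₁₀(0.00017541) ≈ -75.12 dB
∠G = (45.00°) − (7.13° + 0.29°) = 37.58°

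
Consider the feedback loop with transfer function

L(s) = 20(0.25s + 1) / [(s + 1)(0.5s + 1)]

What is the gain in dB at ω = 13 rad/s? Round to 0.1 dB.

At ω = 13 rad/s:
zero (1 + j13·0.25) = 1 + j3.25 → |·| ≈ 3.4004, ∠ ≈ 72.90°
pole (1 + j13·1) = 1 + j13 → |·| ≈ 13.038, ∠ ≈ 85.60°
pole (1 + j13·0.5) = 1 + j6.5 → |·| ≈ 6.5765, ∠ ≈ 81.25°
|L| = 20 · 3.4004 / (13.038 · 6.5765) ≈ 0.79315
Gain = 20 log₁₀(0.79315) ≈ -2.01 dB

-2.0 dB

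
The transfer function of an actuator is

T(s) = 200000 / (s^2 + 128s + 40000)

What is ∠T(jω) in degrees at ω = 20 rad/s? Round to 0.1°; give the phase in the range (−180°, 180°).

At s = jω = j20:
quadratic: (j20)² + 128·j20 + 40000 = 39600 + j2560 → |·| ≈ 39683, ∠ ≈ 3.70°
∠T = 0.00° − 3.70° = -3.70°

-3.7°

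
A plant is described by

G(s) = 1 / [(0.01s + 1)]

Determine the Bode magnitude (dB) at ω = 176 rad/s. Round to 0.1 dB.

-6.1 dB

At ω = 176 rad/s:
pole (1 + j176·0.01) = 1 + j1.76 → |·| ≈ 2.0243, ∠ ≈ 60.40°
|G| = 1 · 1 / (2.0243) ≈ 0.494
Gain = 20 log₁₀(0.494) ≈ -6.13 dB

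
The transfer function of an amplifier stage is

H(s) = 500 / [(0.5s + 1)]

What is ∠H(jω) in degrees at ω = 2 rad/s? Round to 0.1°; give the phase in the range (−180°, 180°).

-45.0°

At ω = 2 rad/s:
pole (1 + j2·0.5) = 1 + j1 → |·| ≈ 1.4142, ∠ ≈ 45.00°
∠H = (0°) − (45.00°) = -45.00°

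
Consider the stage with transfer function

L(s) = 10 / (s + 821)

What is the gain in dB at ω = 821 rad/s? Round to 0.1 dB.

-41.3 dB

Substitute s = j821:
Numerator: 10 = 10 + j0
Denominator: (j821) + 821 = 821 + j821
|N| = √(10² + 0²) ≈ 10, ∠N ≈ 0.00°
|D| = √(821² + 821²) ≈ 1161.1, ∠D ≈ 45.00°
|L| = 10 / 1161.1 ≈ 0.0086125
Gain = 20 log₁₀(0.0086125) ≈ -41.30 dB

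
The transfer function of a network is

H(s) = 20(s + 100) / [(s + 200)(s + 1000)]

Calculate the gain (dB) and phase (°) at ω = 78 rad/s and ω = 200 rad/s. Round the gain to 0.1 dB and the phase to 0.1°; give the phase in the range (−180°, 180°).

ω = 78: -38.6 dB, 12.2°; ω = 200: -36.2 dB, 7.1°

At s = jω = j78:
zero (s+100): 100 + j78 → |·| = √(100²+78²) = √16084 ≈ 126.82, ∠ = arctan(78/100) ≈ 37.95°
pole (s+200): 200 + j78 → |·| = √(200²+78²) = √46084 ≈ 214.67, ∠ = arctan(78/200) ≈ 21.31°
pole (s+1000): 1000 + j78 → |·| = √(1000²+78²) = √1006084 ≈ 1003, ∠ = arctan(78/1000) ≈ 4.46°
|H| = 20 · 126.82 / 2.1531e+05 ≈ 0.01178
Gain = 20 log₁₀(0.01178) ≈ -38.58 dB
∠H = 37.95° − 25.77° = 12.18°

At s = jω = j200:
zero (s+100): 100 + j200 → |·| = √(100²+200²) = √50000 ≈ 223.61, ∠ = arctan(200/100) ≈ 63.43°
pole (s+200): 200 + j200 → |·| = √(200²+200²) = √80000 ≈ 282.84, ∠ = arctan(200/200) ≈ 45.00°
pole (s+1000): 1000 + j200 → |·| = √(1000²+200²) = √1040000 ≈ 1019.8, ∠ = arctan(200/1000) ≈ 11.31°
|H| = 20 · 223.61 / 2.8844e+05 ≈ 0.015505
Gain = 20 log₁₀(0.015505) ≈ -36.19 dB
∠H = 63.43° − 56.31° = 7.12°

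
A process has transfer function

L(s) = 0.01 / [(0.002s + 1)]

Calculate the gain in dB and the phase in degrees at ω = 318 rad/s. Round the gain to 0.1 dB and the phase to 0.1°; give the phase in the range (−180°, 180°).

At ω = 318 rad/s:
pole (1 + j318·0.002) = 1 + j0.636 → |·| ≈ 1.1851, ∠ ≈ 32.46°
|L| = 0.01 · 1 / (1.1851) ≈ 0.0084381
Gain = 20 log₁₀(0.0084381) ≈ -41.48 dB
∠L = (0°) − (32.46°) = -32.46°

-41.5 dB, -32.5°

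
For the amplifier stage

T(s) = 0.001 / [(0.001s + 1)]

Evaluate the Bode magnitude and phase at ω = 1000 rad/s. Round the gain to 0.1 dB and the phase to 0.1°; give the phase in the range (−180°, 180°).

-63.0 dB, -45.0°

At ω = 1000 rad/s:
pole (1 + j1000·0.001) = 1 + j1 → |·| ≈ 1.4142, ∠ ≈ 45.00°
|T| = 0.001 · 1 / (1.4142) ≈ 0.00070711
Gain = 20 log₁₀(0.00070711) ≈ -63.01 dB
∠T = (0°) − (45.00°) = -45.00°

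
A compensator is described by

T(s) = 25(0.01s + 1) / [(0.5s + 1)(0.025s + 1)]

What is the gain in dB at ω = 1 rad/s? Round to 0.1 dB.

27.0 dB

At ω = 1 rad/s:
zero (1 + j1·0.01) = 1 + j0.01 → |·| ≈ 1, ∠ ≈ 0.57°
pole (1 + j1·0.5) = 1 + j0.5 → |·| ≈ 1.118, ∠ ≈ 26.57°
pole (1 + j1·0.025) = 1 + j0.025 → |·| ≈ 1.0003, ∠ ≈ 1.43°
|T| = 25 · 1 / (1.118 · 1.0003) ≈ 22.355
Gain = 20 log₁₀(22.355) ≈ 26.99 dB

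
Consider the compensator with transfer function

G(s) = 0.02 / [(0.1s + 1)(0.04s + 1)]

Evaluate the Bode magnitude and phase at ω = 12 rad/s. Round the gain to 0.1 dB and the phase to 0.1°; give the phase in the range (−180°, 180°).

-38.8 dB, -75.8°

At ω = 12 rad/s:
pole (1 + j12·0.1) = 1 + j1.2 → |·| ≈ 1.562, ∠ ≈ 50.19°
pole (1 + j12·0.04) = 1 + j0.48 → |·| ≈ 1.1092, ∠ ≈ 25.64°
|G| = 0.02 · 1 / (1.562 · 1.1092) ≈ 0.011544
Gain = 20 log₁₀(0.011544) ≈ -38.75 dB
∠G = (0°) − (50.19° + 25.64°) = -75.83°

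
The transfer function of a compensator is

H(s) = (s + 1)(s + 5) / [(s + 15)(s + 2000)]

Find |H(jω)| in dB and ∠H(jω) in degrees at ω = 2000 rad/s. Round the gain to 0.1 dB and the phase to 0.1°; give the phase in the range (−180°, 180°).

-3.0 dB, 45.3°

At s = jω = j2000:
zero (s+1): 1 + j2000 → |·| = √(1²+2000²) = √4000001 ≈ 2000, ∠ = arctan(2000/1) ≈ 89.97°
zero (s+5): 5 + j2000 → |·| = √(5²+2000²) = √4000025 ≈ 2000, ∠ = arctan(2000/5) ≈ 89.86°
pole (s+15): 15 + j2000 → |·| = √(15²+2000²) = √4000225 ≈ 2000.1, ∠ = arctan(2000/15) ≈ 89.57°
pole (s+2000): 2000 + j2000 → |·| = √(2000²+2000²) = √8000000 ≈ 2828.4, ∠ = arctan(2000/2000) ≈ 45.00°
|H| = 1 · 4e+06 / 5.6571e+06 ≈ 0.70708
Gain = 20 log₁₀(0.70708) ≈ -3.01 dB
∠H = 179.83° − 134.57° = 45.26°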